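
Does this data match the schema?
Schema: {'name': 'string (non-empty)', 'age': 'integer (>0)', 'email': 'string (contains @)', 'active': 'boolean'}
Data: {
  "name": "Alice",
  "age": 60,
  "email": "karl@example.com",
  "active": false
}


Validating each field against schema:
  name: OK (non-empty string)
  age: OK (positive integer)
  email: OK (string with @)
  active: OK (boolean)

Result: VALID

VALID


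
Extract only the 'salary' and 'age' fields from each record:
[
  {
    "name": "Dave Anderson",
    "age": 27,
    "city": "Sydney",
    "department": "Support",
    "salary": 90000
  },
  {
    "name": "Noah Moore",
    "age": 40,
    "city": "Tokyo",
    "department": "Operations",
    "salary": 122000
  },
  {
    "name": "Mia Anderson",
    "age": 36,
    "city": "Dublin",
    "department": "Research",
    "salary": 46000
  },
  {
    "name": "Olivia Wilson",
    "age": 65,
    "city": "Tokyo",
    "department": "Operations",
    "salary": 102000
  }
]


Original: 4 records with fields: name, age, city, department, salary
Keep: ['salary', 'age']
Drop: ['name', 'city', 'department']
Result: 4 records, 2 fields each

[
  {
    "salary": 90000,
    "age": 27
  },
  {
    "salary": 122000,
    "age": 40
  },
  {
    "salary": 46000,
    "age": 36
  },
  {
    "salary": 102000,
    "age": 65
  }
]


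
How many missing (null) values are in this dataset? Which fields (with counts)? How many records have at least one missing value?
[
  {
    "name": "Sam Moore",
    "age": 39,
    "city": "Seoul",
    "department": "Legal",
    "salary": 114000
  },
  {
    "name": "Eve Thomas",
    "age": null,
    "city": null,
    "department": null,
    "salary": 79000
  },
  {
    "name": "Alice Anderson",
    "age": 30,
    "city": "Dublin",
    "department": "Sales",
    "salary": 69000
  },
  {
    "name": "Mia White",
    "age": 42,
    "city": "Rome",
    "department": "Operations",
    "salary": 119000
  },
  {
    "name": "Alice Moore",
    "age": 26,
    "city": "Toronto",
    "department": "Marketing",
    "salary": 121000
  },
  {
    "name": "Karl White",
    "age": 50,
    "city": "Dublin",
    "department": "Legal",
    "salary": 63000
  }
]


Checking for missing (null) values in 6 records:

  Sam Moore: complete
  Eve Thomas: age, city, department
  Alice Anderson: complete
  Mia White: complete
  Alice Moore: complete
  Karl White: complete

Per field:
  name: 0 missing
  age: 1 missing
  city: 1 missing
  department: 1 missing
  salary: 0 missing

Total missing values: 3
Records with any missing: 1

3 missing values (age: 1, city: 1, department: 1); 1 incomplete records


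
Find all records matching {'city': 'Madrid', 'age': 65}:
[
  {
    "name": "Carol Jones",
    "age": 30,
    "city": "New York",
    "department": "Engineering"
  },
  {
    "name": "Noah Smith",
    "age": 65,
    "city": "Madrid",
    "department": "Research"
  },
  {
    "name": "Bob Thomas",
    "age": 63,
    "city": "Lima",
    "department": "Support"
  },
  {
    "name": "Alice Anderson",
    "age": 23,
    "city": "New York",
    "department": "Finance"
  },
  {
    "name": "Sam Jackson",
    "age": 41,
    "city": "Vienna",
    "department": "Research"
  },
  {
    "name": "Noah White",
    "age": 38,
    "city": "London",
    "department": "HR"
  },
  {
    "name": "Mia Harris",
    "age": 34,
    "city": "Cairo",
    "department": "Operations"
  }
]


Search criteria: {'city': 'Madrid', 'age': 65}

Checking 7 records:
  Carol Jones: {city: New York, age: 30}
  Noah Smith: {city: Madrid, age: 65} <-- MATCH
  Bob Thomas: {city: Lima, age: 63}
  Alice Anderson: {city: New York, age: 23}
  Sam Jackson: {city: Vienna, age: 41}
  Noah White: {city: London, age: 38}
  Mia Harris: {city: Cairo, age: 34}

Matches: ["Noah Smith"]

["Noah Smith"]


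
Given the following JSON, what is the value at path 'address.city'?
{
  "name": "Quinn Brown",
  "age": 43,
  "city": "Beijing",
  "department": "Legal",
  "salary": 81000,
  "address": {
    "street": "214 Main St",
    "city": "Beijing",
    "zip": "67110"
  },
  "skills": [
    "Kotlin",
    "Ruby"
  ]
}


Query: address.city
Path: address -> city
Value: Beijing

Beijing


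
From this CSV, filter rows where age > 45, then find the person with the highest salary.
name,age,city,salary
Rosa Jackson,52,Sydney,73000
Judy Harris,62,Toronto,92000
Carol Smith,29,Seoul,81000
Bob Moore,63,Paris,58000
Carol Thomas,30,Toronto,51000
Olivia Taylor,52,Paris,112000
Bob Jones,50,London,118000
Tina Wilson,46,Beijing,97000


Filter: age > 45
Sort by: salary (descending)

Filtered records (6):
  Bob Jones, age 50, salary $118000
  Olivia Taylor, age 52, salary $112000
  Tina Wilson, age 46, salary $97000
  Judy Harris, age 62, salary $92000
  Rosa Jackson, age 52, salary $73000
  Bob Moore, age 63, salary $58000

Highest salary: Bob Jones ($118000)

Bob Jones


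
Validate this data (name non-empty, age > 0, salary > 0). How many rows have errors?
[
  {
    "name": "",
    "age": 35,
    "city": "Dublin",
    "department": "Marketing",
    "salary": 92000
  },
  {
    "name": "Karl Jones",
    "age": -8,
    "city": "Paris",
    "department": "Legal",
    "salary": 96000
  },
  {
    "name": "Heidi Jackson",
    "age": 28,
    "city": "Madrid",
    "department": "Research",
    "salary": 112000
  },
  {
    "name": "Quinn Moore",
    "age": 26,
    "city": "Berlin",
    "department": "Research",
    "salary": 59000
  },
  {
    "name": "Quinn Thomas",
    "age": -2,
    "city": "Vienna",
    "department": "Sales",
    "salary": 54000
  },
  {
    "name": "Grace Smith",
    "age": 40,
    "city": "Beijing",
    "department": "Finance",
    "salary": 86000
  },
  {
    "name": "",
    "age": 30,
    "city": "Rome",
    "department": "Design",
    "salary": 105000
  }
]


Validating 7 records:
Rules: name non-empty, age > 0, salary > 0

  Row 1 (???): empty name
  Row 2 (Karl Jones): negative age: -8
  Row 3 (Heidi Jackson): OK
  Row 4 (Quinn Moore): OK
  Row 5 (Quinn Thomas): negative age: -2
  Row 6 (Grace Smith): OK
  Row 7 (???): empty name

Total errors: 4

4 errors


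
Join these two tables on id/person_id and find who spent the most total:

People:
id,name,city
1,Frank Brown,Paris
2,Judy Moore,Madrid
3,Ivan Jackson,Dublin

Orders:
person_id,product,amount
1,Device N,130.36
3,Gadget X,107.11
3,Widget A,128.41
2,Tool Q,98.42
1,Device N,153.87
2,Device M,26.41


Join on: people.id = orders.person_id

Joined rows:
  Frank Brown (Paris) bought Device N for $130.36
  Ivan Jackson (Dublin) bought Gadget X for $107.11
  Ivan Jackson (Dublin) bought Widget A for $128.41
  Judy Moore (Madrid) bought Tool Q for $98.42
  Frank Brown (Paris) bought Device N for $153.87
  Judy Moore (Madrid) bought Device M for $26.41

Total per person:
  Frank Brown: $284.23
  Ivan Jackson: $235.52
  Judy Moore: $124.83

Top spender: Frank Brown ($284.23)

Frank Brown ($284.23)


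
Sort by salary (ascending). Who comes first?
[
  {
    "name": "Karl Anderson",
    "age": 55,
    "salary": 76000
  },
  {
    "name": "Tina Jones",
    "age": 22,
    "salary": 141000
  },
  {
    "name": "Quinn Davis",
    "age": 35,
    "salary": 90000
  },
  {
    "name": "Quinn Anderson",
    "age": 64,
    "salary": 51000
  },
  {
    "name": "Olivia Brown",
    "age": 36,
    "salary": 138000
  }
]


Sort by: salary (ascending)

Sorted order:
  1. Quinn Anderson (salary = 51000)
  2. Karl Anderson (salary = 76000)
  3. Quinn Davis (salary = 90000)
  4. Olivia Brown (salary = 138000)
  5. Tina Jones (salary = 141000)

First: Quinn Anderson

Quinn Anderson


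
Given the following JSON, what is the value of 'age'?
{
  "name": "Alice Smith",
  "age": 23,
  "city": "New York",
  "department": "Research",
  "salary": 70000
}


Looking up field 'age'
Value: 23

23


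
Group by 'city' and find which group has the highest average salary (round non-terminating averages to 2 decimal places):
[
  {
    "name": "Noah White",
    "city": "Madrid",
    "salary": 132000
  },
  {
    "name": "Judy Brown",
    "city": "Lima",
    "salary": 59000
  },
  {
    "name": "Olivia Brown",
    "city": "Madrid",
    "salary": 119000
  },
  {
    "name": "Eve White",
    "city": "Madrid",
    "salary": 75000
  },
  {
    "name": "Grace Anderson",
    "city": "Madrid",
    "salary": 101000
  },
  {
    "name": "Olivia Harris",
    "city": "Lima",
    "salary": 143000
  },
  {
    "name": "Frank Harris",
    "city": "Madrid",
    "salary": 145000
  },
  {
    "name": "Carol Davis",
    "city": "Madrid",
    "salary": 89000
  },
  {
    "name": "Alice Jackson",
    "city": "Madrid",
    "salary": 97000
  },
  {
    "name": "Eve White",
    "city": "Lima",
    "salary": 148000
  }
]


Group by: city

Groups:
  Lima: 3 people, avg salary = 350000/3 ≈ $116666.67
  Madrid: 7 people, avg salary = 758000/7 ≈ $108285.71

Highest average salary: Lima (≈$116666.67)

Lima (≈$116666.67)


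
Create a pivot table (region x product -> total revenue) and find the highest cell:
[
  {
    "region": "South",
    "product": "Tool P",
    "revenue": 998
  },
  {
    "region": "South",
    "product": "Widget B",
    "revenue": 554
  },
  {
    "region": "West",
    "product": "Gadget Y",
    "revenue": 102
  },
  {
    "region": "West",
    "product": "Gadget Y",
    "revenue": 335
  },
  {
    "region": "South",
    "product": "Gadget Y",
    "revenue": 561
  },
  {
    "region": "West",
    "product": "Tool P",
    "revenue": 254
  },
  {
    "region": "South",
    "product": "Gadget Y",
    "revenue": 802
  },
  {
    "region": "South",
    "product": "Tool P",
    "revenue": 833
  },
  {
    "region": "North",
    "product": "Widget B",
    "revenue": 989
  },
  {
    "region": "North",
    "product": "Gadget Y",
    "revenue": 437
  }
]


Pivot: region (rows) x product (columns) -> total revenue

     Gadget Y      Tool P        Widget B    
North          437             0           989  
South         1363          1831           554  
West           437           254             0  

Highest: South / Tool P = $1831

South / Tool P = $1831


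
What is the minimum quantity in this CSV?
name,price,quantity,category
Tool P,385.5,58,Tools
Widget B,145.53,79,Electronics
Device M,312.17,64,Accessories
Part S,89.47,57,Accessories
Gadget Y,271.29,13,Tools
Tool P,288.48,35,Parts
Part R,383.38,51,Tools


Computing minimum quantity:
Values: [58, 79, 64, 57, 13, 35, 51]
Min = 13

13


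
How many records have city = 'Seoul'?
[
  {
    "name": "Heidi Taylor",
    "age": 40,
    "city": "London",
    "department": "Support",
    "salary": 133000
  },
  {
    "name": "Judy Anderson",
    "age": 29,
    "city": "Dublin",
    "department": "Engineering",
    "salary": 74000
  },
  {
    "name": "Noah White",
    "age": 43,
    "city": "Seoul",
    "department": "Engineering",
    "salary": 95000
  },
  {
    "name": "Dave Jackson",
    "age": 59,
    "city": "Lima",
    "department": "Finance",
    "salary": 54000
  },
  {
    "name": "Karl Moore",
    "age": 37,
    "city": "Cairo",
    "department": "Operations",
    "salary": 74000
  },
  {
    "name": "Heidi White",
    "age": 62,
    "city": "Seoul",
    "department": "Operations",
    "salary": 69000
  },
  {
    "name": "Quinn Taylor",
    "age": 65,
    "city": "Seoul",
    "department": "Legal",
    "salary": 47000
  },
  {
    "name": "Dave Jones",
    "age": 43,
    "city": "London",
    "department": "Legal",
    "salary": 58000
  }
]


Data: 8 records
Condition: city = 'Seoul'

Checking each record:
  Heidi Taylor: London
  Judy Anderson: Dublin
  Noah White: Seoul MATCH
  Dave Jackson: Lima
  Karl Moore: Cairo
  Heidi White: Seoul MATCH
  Quinn Taylor: Seoul MATCH
  Dave Jones: London

Count: 3

3


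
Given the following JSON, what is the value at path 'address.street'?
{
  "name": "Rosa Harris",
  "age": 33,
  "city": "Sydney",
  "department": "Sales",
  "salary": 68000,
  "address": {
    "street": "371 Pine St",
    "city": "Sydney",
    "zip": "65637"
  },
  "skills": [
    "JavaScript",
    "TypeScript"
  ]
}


Query: address.street
Path: address -> street
Value: 371 Pine St

371 Pine St


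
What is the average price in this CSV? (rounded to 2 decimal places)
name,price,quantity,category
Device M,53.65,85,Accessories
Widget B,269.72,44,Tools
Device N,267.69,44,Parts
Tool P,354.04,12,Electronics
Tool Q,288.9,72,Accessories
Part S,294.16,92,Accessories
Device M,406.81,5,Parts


Computing average price:
Values: [53.65, 269.72, 267.69, 354.04, 288.9, 294.16, 406.81]
Sum = 1934.97
Count = 7
Average = 1934.97/7 ≈ 276.42 (rounded to 2 decimal places)

276.42


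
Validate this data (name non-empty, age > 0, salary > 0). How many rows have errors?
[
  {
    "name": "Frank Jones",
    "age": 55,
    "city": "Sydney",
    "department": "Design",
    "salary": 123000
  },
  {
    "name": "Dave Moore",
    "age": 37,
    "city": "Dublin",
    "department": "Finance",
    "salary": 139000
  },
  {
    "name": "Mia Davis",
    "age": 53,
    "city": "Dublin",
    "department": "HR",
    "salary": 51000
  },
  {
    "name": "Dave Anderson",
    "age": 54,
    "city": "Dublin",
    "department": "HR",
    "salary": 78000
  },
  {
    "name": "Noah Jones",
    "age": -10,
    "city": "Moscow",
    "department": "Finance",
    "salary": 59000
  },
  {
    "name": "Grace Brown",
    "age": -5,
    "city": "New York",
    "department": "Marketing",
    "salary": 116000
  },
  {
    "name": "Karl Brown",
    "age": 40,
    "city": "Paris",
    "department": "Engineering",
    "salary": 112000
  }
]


Validating 7 records:
Rules: name non-empty, age > 0, salary > 0

  Row 1 (Frank Jones): OK
  Row 2 (Dave Moore): OK
  Row 3 (Mia Davis): OK
  Row 4 (Dave Anderson): OK
  Row 5 (Noah Jones): negative age: -10
  Row 6 (Grace Brown): negative age: -5
  Row 7 (Karl Brown): OK

Total errors: 2

2 errors


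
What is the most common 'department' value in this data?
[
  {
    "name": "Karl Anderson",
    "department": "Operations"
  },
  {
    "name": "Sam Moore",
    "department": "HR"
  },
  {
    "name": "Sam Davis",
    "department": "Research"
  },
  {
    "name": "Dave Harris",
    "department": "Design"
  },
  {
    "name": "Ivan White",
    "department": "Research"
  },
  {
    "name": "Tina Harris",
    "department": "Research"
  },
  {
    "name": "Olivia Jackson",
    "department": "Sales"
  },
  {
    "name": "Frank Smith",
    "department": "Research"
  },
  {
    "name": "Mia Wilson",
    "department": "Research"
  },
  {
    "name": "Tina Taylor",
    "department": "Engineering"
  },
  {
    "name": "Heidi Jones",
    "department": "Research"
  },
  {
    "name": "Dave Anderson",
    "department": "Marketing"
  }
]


Counting 'department' values across 12 records:

  Research: 6 ######
  Operations: 1 #
  HR: 1 #
  Design: 1 #
  Sales: 1 #
  Engineering: 1 #
  Marketing: 1 #

Most common: Research (6 times)

Research (6 times)


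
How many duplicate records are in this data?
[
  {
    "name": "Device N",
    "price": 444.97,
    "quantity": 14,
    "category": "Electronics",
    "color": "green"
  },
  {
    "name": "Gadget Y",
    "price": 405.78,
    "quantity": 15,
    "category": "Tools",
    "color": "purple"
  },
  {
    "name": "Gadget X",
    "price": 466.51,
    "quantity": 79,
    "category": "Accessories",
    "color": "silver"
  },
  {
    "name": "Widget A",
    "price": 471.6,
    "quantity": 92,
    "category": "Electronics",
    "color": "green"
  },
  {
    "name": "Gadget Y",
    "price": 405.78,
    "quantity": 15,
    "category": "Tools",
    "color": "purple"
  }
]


Checking 5 records for duplicates:

  Row 1: Device N ($444.97, qty 14)
  Row 2: Gadget Y ($405.78, qty 15)
  Row 3: Gadget X ($466.51, qty 79)
  Row 4: Widget A ($471.6, qty 92)
  Row 5: Gadget Y ($405.78, qty 15) <-- DUPLICATE

Duplicates found: 1
Unique records: 4

1 duplicates, 4 unique


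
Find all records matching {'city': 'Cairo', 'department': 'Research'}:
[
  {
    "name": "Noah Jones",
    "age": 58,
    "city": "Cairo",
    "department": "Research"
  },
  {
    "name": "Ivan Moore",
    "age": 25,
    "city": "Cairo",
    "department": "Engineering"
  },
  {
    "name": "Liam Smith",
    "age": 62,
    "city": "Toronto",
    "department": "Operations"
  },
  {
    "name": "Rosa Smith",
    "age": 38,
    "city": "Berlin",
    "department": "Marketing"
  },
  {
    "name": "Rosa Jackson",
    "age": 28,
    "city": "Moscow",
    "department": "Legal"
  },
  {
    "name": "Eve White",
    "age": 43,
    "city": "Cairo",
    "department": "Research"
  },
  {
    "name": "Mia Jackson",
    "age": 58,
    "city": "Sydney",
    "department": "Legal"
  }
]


Search criteria: {'city': 'Cairo', 'department': 'Research'}

Checking 7 records:
  Noah Jones: {city: Cairo, department: Research} <-- MATCH
  Ivan Moore: {city: Cairo, department: Engineering}
  Liam Smith: {city: Toronto, department: Operations}
  Rosa Smith: {city: Berlin, department: Marketing}
  Rosa Jackson: {city: Moscow, department: Legal}
  Eve White: {city: Cairo, department: Research} <-- MATCH
  Mia Jackson: {city: Sydney, department: Legal}

Matches: ["Noah Jones", "Eve White"]

["Noah Jones", "Eve White"]


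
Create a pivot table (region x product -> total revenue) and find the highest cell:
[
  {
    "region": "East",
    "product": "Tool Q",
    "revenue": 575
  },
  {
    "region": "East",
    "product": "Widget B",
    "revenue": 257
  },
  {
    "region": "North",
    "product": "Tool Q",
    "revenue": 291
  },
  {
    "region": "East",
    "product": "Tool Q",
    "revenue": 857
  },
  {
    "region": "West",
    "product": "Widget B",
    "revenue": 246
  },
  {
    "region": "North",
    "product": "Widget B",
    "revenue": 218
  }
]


Pivot: region (rows) x product (columns) -> total revenue

     Tool Q        Widget B    
East          1432           257  
North          291           218  
West             0           246  

Highest: East / Tool Q = $1432

East / Tool Q = $1432


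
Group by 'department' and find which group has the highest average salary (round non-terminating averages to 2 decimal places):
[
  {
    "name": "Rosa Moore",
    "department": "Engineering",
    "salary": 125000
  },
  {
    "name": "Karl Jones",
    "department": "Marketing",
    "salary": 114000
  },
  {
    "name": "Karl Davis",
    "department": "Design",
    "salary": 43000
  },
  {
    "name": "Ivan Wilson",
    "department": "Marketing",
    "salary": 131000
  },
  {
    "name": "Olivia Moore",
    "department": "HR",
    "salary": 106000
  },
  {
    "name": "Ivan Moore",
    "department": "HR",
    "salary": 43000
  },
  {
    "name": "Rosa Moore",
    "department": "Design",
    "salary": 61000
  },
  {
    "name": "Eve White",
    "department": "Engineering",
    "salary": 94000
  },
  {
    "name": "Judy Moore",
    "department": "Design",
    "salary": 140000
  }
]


Group by: department

Groups:
  Design: 3 people, avg salary = 244000/3 ≈ $81333.33
  Engineering: 2 people, avg salary = 219000/2 = $109500
  HR: 2 people, avg salary = 149000/2 = $74500
  Marketing: 2 people, avg salary = 245000/2 = $122500

Highest average salary: Marketing ($122500)

Marketing ($122500)


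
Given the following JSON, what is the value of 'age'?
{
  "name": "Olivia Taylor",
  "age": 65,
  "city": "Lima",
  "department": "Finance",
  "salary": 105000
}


Looking up field 'age'
Value: 65

65


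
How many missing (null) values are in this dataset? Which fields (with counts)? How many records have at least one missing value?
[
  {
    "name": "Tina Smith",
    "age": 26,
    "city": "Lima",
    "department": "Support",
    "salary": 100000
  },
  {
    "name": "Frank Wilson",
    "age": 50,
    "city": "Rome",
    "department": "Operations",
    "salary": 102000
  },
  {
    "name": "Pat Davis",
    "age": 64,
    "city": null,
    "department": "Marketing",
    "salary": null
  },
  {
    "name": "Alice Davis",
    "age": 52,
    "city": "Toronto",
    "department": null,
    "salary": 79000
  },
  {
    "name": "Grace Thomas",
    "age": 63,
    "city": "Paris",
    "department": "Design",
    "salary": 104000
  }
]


Checking for missing (null) values in 5 records:

  Tina Smith: complete
  Frank Wilson: complete
  Pat Davis: city, salary
  Alice Davis: department
  Grace Thomas: complete

Per field:
  name: 0 missing
  age: 0 missing
  city: 1 missing
  department: 1 missing
  salary: 1 missing

Total missing values: 3
Records with any missing: 2

3 missing values (city: 1, department: 1, salary: 1); 2 incomplete records


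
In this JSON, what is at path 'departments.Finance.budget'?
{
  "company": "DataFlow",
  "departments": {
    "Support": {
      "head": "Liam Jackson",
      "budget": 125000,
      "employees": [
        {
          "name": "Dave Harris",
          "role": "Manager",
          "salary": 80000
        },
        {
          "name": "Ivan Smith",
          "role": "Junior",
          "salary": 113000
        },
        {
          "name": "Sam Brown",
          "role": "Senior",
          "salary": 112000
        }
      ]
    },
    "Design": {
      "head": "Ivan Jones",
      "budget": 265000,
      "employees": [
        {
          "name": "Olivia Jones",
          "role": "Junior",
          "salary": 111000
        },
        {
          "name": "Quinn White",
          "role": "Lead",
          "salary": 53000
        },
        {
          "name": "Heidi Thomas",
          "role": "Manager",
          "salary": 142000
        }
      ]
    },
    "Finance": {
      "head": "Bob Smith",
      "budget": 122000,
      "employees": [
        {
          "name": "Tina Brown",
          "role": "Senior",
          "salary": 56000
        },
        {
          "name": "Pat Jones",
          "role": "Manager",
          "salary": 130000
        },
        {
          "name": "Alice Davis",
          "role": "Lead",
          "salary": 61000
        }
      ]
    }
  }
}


Path: departments.Finance.budget

Navigate:
  -> departments
  -> Finance
  -> budget = 122000

122000


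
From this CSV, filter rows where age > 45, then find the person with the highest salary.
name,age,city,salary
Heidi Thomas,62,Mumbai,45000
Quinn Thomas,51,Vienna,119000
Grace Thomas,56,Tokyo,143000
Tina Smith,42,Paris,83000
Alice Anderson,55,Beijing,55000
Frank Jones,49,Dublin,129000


Filter: age > 45
Sort by: salary (descending)

Filtered records (5):
  Grace Thomas, age 56, salary $143000
  Frank Jones, age 49, salary $129000
  Quinn Thomas, age 51, salary $119000
  Alice Anderson, age 55, salary $55000
  Heidi Thomas, age 62, salary $45000

Highest salary: Grace Thomas ($143000)

Grace Thomas


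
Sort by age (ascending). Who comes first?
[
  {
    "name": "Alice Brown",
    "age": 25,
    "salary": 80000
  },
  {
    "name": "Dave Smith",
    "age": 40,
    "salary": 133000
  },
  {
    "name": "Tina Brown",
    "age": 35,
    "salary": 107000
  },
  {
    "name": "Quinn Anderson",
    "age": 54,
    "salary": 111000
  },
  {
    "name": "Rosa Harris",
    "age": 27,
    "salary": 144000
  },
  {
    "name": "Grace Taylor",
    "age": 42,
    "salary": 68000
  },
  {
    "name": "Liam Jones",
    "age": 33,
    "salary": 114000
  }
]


Sort by: age (ascending)

Sorted order:
  1. Alice Brown (age = 25)
  2. Rosa Harris (age = 27)
  3. Liam Jones (age = 33)
  4. Tina Brown (age = 35)
  5. Dave Smith (age = 40)
  6. Grace Taylor (age = 42)
  7. Quinn Anderson (age = 54)

First: Alice Brown

Alice Brown


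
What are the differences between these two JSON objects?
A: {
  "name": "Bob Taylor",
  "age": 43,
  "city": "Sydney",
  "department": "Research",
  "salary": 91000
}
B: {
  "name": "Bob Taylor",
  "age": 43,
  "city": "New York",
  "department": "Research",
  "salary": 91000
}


Comparing each field (in key order):
  name: same
  age: same
  city: DIFFERENT
  department: same
  salary: same
Differences:
  city: Sydney -> New York

1 field(s) changed

1 change: city


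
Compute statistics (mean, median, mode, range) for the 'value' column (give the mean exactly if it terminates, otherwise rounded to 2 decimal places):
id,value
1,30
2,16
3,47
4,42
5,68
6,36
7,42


Data: [30, 16, 47, 42, 68, 36, 42]
Count: 7
Sum: 281
Mean: 281/7 ≈ 40.14 (rounded to 2 decimal places)
Sorted: [16, 30, 36, 42, 42, 47, 68]
Median: 42.0
Mode: 42 (2 times)
Range: 68 - 16 = 52
Min: 16, Max: 68

mean≈40.14, median=42.0, mode=42, range=52


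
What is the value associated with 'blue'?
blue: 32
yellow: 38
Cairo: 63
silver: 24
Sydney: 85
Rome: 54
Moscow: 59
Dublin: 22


Looking up key 'blue'
Value: 32

32


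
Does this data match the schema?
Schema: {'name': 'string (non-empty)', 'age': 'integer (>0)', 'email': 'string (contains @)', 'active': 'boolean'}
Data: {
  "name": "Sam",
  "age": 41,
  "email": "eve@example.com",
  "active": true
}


Validating each field against schema:
  name: OK (non-empty string)
  age: OK (positive integer)
  email: OK (string with @)
  active: OK (boolean)

Result: VALID

VALID


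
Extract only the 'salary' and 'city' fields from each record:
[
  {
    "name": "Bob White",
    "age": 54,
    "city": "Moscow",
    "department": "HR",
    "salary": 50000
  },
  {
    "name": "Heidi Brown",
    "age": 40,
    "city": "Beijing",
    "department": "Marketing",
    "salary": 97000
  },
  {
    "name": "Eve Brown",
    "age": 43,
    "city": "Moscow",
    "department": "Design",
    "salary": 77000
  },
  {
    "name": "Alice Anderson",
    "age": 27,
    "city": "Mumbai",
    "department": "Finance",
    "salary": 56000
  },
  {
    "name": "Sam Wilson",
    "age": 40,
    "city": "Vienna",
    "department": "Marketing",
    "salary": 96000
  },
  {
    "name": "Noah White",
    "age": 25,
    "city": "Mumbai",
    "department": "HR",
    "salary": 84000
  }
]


Original: 6 records with fields: name, age, city, department, salary
Keep: ['salary', 'city']
Drop: ['name', 'age', 'department']
Result: 6 records, 2 fields each

[
  {
    "salary": 50000,
    "city": "Moscow"
  },
  {
    "salary": 97000,
    "city": "Beijing"
  },
  {
    "salary": 77000,
    "city": "Moscow"
  },
  {
    "salary": 56000,
    "city": "Mumbai"
  },
  {
    "salary": 96000,
    "city": "Vienna"
  },
  {
    "salary": 84000,
    "city": "Mumbai"
  }
]


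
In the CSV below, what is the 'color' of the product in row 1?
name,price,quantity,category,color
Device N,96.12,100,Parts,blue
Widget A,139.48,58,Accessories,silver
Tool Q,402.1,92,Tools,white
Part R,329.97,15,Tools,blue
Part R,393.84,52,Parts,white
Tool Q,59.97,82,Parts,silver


Query: Row 1 ('Device N'), column 'color'
Value: blue

blue


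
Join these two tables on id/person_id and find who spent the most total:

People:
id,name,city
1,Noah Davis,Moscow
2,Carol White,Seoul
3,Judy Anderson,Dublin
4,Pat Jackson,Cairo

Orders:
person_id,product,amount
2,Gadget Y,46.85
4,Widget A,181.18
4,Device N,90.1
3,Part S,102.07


Join on: people.id = orders.person_id

Joined rows:
  Carol White (Seoul) bought Gadget Y for $46.85
  Pat Jackson (Cairo) bought Widget A for $181.18
  Pat Jackson (Cairo) bought Device N for $90.1
  Judy Anderson (Dublin) bought Part S for $102.07

Total per person:
  Pat Jackson: $271.28
  Judy Anderson: $102.07
  Carol White: $46.85

Top spender: Pat Jackson ($271.28)

Pat Jackson ($271.28)


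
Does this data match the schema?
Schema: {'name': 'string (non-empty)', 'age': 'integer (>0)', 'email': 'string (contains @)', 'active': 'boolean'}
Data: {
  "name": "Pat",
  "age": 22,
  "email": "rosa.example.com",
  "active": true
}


Validating each field against schema:
  name: OK (non-empty string)
  age: OK (positive integer)
  email: FAIL ("rosa.example.com" does not contain @)
  active: OK (boolean)

Result: INVALID (1 error: email)

INVALID (1 error: email)


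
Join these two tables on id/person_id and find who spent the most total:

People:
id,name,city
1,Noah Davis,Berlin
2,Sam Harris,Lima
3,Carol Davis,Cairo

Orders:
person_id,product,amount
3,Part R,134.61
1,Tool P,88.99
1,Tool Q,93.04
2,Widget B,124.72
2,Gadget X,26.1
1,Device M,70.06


Join on: people.id = orders.person_id

Joined rows:
  Carol Davis (Cairo) bought Part R for $134.61
  Noah Davis (Berlin) bought Tool P for $88.99
  Noah Davis (Berlin) bought Tool Q for $93.04
  Sam Harris (Lima) bought Widget B for $124.72
  Sam Harris (Lima) bought Gadget X for $26.1
  Noah Davis (Berlin) bought Device M for $70.06

Total per person:
  Noah Davis: $252.09
  Sam Harris: $150.82
  Carol Davis: $134.61

Top spender: Noah Davis ($252.09)

Noah Davis ($252.09)


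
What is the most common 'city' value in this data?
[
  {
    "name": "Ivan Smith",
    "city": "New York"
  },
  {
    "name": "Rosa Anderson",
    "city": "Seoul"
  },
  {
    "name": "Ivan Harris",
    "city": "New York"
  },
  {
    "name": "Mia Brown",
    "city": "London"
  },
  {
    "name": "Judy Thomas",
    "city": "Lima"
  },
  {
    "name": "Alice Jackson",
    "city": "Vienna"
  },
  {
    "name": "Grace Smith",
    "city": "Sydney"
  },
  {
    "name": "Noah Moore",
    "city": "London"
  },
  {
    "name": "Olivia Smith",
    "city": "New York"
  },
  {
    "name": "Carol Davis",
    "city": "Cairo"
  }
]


Counting 'city' values across 10 records:

  New York: 3 ###
  London: 2 ##
  Seoul: 1 #
  Lima: 1 #
  Vienna: 1 #
  Sydney: 1 #
  Cairo: 1 #

Most common: New York (3 times)

New York (3 times)


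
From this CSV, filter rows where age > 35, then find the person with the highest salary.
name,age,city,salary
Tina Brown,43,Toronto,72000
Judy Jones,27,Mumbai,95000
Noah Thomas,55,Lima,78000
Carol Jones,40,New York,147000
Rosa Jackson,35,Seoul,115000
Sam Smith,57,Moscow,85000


Filter: age > 35
Sort by: salary (descending)

Filtered records (4):
  Carol Jones, age 40, salary $147000
  Sam Smith, age 57, salary $85000
  Noah Thomas, age 55, salary $78000
  Tina Brown, age 43, salary $72000

Highest salary: Carol Jones ($147000)

Carol Jones


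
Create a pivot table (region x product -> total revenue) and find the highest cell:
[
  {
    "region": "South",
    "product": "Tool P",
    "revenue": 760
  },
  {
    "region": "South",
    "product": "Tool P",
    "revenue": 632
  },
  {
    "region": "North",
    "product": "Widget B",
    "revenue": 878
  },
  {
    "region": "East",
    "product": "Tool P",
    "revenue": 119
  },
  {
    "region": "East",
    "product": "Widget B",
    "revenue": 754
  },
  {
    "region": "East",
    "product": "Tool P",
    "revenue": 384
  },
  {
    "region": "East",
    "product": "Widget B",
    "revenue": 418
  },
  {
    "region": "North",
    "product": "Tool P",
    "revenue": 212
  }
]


Pivot: region (rows) x product (columns) -> total revenue

     Tool P        Widget B    
East           503          1172  
North          212           878  
South         1392             0  

Highest: South / Tool P = $1392

South / Tool P = $1392


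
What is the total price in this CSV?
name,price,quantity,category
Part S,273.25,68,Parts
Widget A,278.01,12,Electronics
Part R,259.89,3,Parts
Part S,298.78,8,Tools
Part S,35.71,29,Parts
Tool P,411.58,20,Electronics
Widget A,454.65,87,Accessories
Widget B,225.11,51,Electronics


Computing total price:
Values: [273.25, 278.01, 259.89, 298.78, 35.71, 411.58, 454.65, 225.11]
Sum = 2236.98

2236.98


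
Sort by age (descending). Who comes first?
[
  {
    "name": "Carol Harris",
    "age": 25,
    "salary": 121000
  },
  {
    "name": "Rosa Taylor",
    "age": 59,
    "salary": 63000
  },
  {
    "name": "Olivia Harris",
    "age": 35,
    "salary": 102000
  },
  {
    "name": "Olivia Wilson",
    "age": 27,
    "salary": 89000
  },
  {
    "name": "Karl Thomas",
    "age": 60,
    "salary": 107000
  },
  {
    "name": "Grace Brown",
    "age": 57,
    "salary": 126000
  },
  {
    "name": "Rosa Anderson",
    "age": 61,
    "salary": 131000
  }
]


Sort by: age (descending)

Sorted order:
  1. Rosa Anderson (age = 61)
  2. Karl Thomas (age = 60)
  3. Rosa Taylor (age = 59)
  4. Grace Brown (age = 57)
  5. Olivia Harris (age = 35)
  6. Olivia Wilson (age = 27)
  7. Carol Harris (age = 25)

First: Rosa Anderson

Rosa Anderson


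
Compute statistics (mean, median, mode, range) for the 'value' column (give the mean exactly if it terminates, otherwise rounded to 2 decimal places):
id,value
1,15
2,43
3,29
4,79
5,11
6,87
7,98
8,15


Data: [15, 43, 29, 79, 11, 87, 98, 15]
Count: 8
Sum: 377
Mean: 377/8 = 47.125
Sorted: [11, 15, 15, 29, 43, 79, 87, 98]
Median: 36.0
Mode: 15 (2 times)
Range: 98 - 11 = 87
Min: 11, Max: 98

mean=47.125, median=36.0, mode=15, range=87


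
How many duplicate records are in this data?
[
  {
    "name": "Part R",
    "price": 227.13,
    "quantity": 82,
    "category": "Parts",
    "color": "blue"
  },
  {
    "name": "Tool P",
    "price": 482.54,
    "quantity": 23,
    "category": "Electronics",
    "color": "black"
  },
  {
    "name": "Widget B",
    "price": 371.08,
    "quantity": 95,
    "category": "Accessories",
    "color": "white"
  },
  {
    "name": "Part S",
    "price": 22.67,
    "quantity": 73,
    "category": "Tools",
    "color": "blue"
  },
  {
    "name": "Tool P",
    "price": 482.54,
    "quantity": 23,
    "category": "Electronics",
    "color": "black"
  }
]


Checking 5 records for duplicates:

  Row 1: Part R ($227.13, qty 82)
  Row 2: Tool P ($482.54, qty 23)
  Row 3: Widget B ($371.08, qty 95)
  Row 4: Part S ($22.67, qty 73)
  Row 5: Tool P ($482.54, qty 23) <-- DUPLICATE

Duplicates found: 1
Unique records: 4

1 duplicates, 4 unique


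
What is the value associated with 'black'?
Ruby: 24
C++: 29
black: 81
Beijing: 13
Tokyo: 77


Looking up key 'black'
Value: 81

81


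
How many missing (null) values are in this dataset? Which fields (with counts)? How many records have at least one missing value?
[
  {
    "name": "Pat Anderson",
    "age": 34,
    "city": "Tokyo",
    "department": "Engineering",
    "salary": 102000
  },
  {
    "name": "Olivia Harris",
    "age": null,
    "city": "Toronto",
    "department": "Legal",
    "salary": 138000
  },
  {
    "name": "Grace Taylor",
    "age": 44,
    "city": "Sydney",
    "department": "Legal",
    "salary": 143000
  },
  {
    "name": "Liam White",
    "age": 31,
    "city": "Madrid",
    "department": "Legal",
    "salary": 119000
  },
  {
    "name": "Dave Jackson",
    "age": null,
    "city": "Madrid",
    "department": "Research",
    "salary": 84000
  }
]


Checking for missing (null) values in 5 records:

  Pat Anderson: complete
  Olivia Harris: age
  Grace Taylor: complete
  Liam White: complete
  Dave Jackson: age

Per field:
  name: 0 missing
  age: 2 missing
  city: 0 missing
  department: 0 missing
  salary: 0 missing

Total missing values: 2
Records with any missing: 2

2 missing values (age: 2); 2 incomplete records


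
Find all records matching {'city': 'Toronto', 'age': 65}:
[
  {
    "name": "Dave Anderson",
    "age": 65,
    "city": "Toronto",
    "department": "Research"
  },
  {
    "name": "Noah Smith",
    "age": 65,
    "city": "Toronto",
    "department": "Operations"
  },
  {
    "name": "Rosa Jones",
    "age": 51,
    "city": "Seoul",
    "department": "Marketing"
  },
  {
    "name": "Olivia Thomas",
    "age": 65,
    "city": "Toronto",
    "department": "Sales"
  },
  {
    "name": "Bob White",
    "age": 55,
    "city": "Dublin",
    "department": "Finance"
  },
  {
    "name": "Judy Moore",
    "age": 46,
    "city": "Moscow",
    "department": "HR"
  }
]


Search criteria: {'city': 'Toronto', 'age': 65}

Checking 6 records:
  Dave Anderson: {city: Toronto, age: 65} <-- MATCH
  Noah Smith: {city: Toronto, age: 65} <-- MATCH
  Rosa Jones: {city: Seoul, age: 51}
  Olivia Thomas: {city: Toronto, age: 65} <-- MATCH
  Bob White: {city: Dublin, age: 55}
  Judy Moore: {city: Moscow, age: 46}

Matches: ["Dave Anderson", "Noah Smith", "Olivia Thomas"]

["Dave Anderson", "Noah Smith", "Olivia Thomas"]


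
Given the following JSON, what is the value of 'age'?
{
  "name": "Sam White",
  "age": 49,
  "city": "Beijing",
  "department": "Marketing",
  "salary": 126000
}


Looking up field 'age'
Value: 49

49


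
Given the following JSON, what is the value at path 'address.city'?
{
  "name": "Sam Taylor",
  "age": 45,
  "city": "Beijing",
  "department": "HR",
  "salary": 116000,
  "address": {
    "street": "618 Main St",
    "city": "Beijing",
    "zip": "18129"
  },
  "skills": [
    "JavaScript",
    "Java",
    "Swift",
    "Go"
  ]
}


Query: address.city
Path: address -> city
Value: Beijing

Beijing


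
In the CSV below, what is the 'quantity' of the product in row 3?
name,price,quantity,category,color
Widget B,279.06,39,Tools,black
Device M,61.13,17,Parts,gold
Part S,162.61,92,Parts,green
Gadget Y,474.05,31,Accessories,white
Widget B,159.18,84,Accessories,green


Query: Row 3 ('Part S'), column 'quantity'
Value: 92

92


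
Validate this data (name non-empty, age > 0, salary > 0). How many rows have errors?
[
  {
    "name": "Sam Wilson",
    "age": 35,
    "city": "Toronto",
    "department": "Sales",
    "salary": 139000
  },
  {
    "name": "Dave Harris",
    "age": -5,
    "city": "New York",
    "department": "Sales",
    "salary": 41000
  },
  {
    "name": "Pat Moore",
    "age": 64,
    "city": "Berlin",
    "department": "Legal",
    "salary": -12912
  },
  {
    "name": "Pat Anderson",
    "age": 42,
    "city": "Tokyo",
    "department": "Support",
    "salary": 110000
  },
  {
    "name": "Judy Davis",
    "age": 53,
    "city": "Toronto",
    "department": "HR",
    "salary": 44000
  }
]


Validating 5 records:
Rules: name non-empty, age > 0, salary > 0

  Row 1 (Sam Wilson): OK
  Row 2 (Dave Harris): negative age: -5
  Row 3 (Pat Moore): negative salary: -12912
  Row 4 (Pat Anderson): OK
  Row 5 (Judy Davis): OK

Total errors: 2

2 errors


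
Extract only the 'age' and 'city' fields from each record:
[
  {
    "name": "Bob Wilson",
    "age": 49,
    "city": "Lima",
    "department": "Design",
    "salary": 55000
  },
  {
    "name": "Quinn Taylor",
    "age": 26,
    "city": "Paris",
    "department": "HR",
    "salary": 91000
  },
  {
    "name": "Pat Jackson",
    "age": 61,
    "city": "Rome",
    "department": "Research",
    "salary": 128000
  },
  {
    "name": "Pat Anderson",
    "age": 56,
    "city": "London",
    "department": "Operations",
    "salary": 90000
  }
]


Original: 4 records with fields: name, age, city, department, salary
Keep: ['age', 'city']
Drop: ['name', 'department', 'salary']
Result: 4 records, 2 fields each

[
  {
    "age": 49,
    "city": "Lima"
  },
  {
    "age": 26,
    "city": "Paris"
  },
  {
    "age": 61,
    "city": "Rome"
  },
  {
    "age": 56,
    "city": "London"
  }
]


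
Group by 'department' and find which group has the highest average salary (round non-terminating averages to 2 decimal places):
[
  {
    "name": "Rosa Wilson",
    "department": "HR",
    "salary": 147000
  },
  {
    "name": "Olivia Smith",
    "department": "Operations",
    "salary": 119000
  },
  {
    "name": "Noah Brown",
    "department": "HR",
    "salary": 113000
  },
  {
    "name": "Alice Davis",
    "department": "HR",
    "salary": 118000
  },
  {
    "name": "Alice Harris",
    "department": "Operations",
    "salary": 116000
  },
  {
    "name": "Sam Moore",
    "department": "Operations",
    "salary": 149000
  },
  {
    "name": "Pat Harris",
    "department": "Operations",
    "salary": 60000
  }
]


Group by: department

Groups:
  HR: 3 people, avg salary = 378000/3 = $126000
  Operations: 4 people, avg salary = 444000/4 = $111000

Highest average salary: HR ($126000)

HR ($126000)


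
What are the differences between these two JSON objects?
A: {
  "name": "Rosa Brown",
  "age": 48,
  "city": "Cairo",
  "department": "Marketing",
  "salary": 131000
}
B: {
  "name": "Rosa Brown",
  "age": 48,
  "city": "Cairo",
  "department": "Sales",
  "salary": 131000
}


Comparing each field (in key order):
  name: same
  age: same
  city: same
  department: DIFFERENT
  salary: same
Differences:
  department: Marketing -> Sales

1 field(s) changed

1 change: department


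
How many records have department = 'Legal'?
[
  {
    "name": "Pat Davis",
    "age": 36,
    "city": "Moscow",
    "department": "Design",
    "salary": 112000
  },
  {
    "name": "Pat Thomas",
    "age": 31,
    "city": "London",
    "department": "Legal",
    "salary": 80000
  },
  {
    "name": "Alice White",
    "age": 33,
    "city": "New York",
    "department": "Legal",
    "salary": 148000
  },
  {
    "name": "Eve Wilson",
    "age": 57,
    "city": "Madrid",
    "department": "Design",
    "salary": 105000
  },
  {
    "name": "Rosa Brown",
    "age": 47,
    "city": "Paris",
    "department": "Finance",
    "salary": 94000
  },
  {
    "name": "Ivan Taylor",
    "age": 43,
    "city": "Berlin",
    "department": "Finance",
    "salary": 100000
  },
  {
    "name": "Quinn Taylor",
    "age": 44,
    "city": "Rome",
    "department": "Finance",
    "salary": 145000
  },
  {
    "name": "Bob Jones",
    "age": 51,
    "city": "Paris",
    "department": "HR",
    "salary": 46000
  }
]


Data: 8 records
Condition: department = 'Legal'

Checking each record:
  Pat Davis: Design
  Pat Thomas: Legal MATCH
  Alice White: Legal MATCH
  Eve Wilson: Design
  Rosa Brown: Finance
  Ivan Taylor: Finance
  Quinn Taylor: Finance
  Bob Jones: HR

Count: 2

2
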